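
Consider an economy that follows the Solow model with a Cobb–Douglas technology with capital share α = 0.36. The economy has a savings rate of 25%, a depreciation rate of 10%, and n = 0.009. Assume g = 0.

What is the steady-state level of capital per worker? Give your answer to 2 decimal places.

At the steady state, Δk = 0, so s·k^α = (n + δ)·k.
Rearranging, k^(1−α) = s / (n + δ).
k^0.64 = 0.25 / (0.009 + 0.100) = 0.25 / 0.109 = 2.2936
k* = 2.2936^(1/0.64) ≈ 3.6585

k* ≈ 3.66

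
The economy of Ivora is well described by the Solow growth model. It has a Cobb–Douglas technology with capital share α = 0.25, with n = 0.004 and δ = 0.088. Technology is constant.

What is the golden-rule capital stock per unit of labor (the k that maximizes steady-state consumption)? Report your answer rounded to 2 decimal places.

The golden rule sets f'(k) = n + δ, i.e. α·k^(α−1) = n + δ.
So k^(1−α) = α / (n + δ) = 0.25 / 0.092 = 2.7174.
k_gold = 2.7174^(1/0.75) ≈ 3.7920

k_gold ≈ 3.79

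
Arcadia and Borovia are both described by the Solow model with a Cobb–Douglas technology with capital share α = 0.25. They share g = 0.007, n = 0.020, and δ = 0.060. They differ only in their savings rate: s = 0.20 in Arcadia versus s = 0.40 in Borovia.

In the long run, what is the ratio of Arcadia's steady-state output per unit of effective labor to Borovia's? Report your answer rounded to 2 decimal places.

Steady-state y* = [s/(n + g + δ)]^(α/(1−α)), so the ratio is [ (s_A/(n + g + δ)_A) / (s_B/(n + g + δ)_B) ]^0.3333.
s_A/(n + g + δ)_A = 0.20/0.087 = 2.2989; s_B/(n + g + δ)_B = 0.40/0.087 = 4.5977.
Ratio = (2.2989/4.5977)^0.3333 = 0.5000^0.3333 ≈ 0.7937

ratio ≈ 0.79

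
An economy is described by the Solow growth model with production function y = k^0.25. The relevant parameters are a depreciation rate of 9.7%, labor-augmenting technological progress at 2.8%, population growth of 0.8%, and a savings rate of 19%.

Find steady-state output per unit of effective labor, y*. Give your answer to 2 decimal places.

y* = 1.13

In steady state, investment equals break-even investment: s·k^α = (n + g + δ)·k.
Rearranging, k^(1−α) = s / (n + g + δ).
k^0.75 = 0.19 / (0.008 + 0.028 + 0.097) = 0.19 / 0.133 = 1.4286
k* = 1.4286^(1/0.75) ≈ 1.6090
y* = (k*)^α = 1.6090^0.25 ≈ 1.1263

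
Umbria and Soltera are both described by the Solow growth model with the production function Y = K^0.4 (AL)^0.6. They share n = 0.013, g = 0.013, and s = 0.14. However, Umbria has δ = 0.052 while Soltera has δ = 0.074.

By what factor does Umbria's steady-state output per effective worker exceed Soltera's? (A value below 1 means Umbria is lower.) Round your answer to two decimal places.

ratio ≈ 1.18

Steady-state y* = [s/(n + g + δ)]^(α/(1−α)), so the ratio is [ (s_U/(n + g + δ)_U) / (s_S/(n + g + δ)_S) ]^0.6667.
s_U/(n + g + δ)_U = 0.14/0.078 = 1.7949; s_S/(n + g + δ)_S = 0.14/0.100 = 1.4000.
Ratio = (1.7949/1.4000)^0.6667 = 1.2821^0.6667 ≈ 1.1802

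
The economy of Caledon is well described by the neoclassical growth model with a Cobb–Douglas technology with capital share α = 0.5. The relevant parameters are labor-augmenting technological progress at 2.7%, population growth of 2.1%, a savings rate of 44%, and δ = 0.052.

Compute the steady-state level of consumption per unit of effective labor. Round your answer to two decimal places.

c* ≈ 2.46

In steady state, investment equals break-even investment: s·k^α = (n + g + δ)·k.
Dividing both sides by k: k^(1−α) = s / (n + g + δ).
k^0.5 = 0.44 / (0.021 + 0.027 + 0.052) = 0.44 / 0.100 = 4.4000
k* = 4.4000^(1/0.5) ≈ 19.3600
y* = (k*)^α = 19.3600^0.5 ≈ 4.4000
c* = (1 − s)·y* = (1 − 0.44) × 4.4000 ≈ 2.4640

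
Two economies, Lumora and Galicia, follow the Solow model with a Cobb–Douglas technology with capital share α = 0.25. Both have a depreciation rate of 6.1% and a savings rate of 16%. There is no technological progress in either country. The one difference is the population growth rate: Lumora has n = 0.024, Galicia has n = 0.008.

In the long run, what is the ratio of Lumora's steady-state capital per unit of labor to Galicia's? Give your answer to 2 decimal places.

Steady-state k* = [s/(n + δ)]^(1/(1−α)), so the ratio is [ (s_L/(n + δ)_L) / (s_G/(n + δ)_G) ]^1.3333.
s_L/(n + δ)_L = 0.16/0.085 = 1.8824; s_G/(n + δ)_G = 0.16/0.069 = 2.3188.
Ratio = (1.8824/2.3188)^1.3333 = 0.8118^1.3333 ≈ 0.7573

k*_L / k*_G ≈ 0.76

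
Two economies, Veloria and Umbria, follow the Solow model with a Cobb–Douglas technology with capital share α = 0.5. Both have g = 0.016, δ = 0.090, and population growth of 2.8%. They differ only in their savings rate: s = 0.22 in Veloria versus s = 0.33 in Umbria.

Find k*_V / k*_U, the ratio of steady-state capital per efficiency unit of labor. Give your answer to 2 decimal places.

Steady-state k* = [s/(n + g + δ)]^(1/(1−α)), so the ratio is [ (s_V/(n + g + δ)_V) / (s_U/(n + g + δ)_U) ]^2.
s_V/(n + g + δ)_V = 0.22/0.134 = 1.6418; s_U/(n + g + δ)_U = 0.33/0.134 = 2.4627.
Ratio = (1.6418/2.4627)^2 = 0.6667^2 ≈ 0.4445

ratio ≈ 0.44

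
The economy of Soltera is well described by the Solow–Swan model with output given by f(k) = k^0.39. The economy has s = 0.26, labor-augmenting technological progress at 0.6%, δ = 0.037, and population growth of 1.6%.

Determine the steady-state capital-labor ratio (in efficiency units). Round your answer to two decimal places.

k* ≈ 11.37

At the steady state, Δk = 0, so s·k^α = (n + g + δ)·k.
Dividing both sides by k: k^(1−α) = s / (n + g + δ).
k^0.61 = 0.26 / (0.016 + 0.006 + 0.037) = 0.26 / 0.059 = 4.4068
k* = 4.4068^(1/0.61) ≈ 11.3747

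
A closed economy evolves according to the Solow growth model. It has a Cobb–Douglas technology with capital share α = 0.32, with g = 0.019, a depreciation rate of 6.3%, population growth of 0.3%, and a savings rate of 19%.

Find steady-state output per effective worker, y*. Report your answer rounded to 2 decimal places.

Steady state requires s·f(k) = (n + g + δ)·k, i.e. s·k^α = (n + g + δ)·k.
Dividing both sides by k: k^(1−α) = s / (n + g + δ).
k^0.68 = 0.19 / (0.003 + 0.019 + 0.063) = 0.19 / 0.085 = 2.2353
k* = 2.2353^(1/0.68) ≈ 3.2638
y* = (k*)^α = 3.2638^0.32 ≈ 1.4601

y* = 1.46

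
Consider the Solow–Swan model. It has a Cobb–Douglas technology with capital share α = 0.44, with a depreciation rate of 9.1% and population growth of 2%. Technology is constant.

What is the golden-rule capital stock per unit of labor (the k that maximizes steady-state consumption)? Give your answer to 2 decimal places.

The golden rule sets f'(k) = n + δ, i.e. α·k^(α−1) = n + δ.
So k^(1−α) = α / (n + δ) = 0.44 / 0.111 = 3.9640.
k_gold = 3.9640^(1/0.56) ≈ 11.6976

k_gold ≈ 11.70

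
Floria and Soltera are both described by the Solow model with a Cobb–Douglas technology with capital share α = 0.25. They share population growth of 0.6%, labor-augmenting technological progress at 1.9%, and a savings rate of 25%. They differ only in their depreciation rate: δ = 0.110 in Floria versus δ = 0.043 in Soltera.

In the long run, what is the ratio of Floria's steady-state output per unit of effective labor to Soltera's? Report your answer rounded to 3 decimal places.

ratio ≈ 0.796

Steady-state y* = [s/(n + g + δ)]^(α/(1−α)), so the ratio is [ (s_F/(n + g + δ)_F) / (s_S/(n + g + δ)_S) ]^0.3333.
s_F/(n + g + δ)_F = 0.25/0.135 = 1.8519; s_S/(n + g + δ)_S = 0.25/0.068 = 3.6765.
Ratio = (1.8519/3.6765)^0.3333 = 0.5037^0.3333 ≈ 0.7957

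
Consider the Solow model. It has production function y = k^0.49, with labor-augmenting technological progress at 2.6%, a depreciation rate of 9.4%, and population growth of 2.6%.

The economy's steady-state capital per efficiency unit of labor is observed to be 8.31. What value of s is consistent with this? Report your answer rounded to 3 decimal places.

Steady state requires s·f(k) = (n + g + δ)·k, i.e. s·k^α = (n + g + δ)·k.
So s / (n + g + δ) = (k*)^(1−α) = 8.31^0.51 = 2.9444.
Therefore s = 2.9444 × (n + g + δ) = 2.9444 × 0.146 = 0.4299.

s ≈ 0.430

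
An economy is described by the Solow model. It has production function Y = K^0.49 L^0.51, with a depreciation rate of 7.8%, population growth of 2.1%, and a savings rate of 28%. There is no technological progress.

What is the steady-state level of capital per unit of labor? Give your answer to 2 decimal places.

In steady state, investment equals break-even investment: s·k^α = (n + δ)·k.
Rearranging, k^(1−α) = s / (n + δ).
k^0.51 = 0.28 / (0.021 + 0.078) = 0.28 / 0.099 = 2.8283
k* = 2.8283^(1/0.51) ≈ 7.6797

k* = 7.68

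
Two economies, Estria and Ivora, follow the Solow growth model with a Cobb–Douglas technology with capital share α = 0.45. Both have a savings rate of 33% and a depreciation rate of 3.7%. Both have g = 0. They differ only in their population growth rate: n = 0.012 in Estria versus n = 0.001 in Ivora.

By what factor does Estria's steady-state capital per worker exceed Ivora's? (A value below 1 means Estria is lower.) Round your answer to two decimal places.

Steady-state k* = [s/(n + δ)]^(1/(1−α)), so the ratio is [ (s_E/(n + δ)_E) / (s_I/(n + δ)_I) ]^1.8182.
s_E/(n + δ)_E = 0.33/0.049 = 6.7347; s_I/(n + δ)_I = 0.33/0.038 = 8.6842.
Ratio = (6.7347/8.6842)^1.8182 = 0.7755^1.8182 ≈ 0.6299

k*_E / k*_I ≈ 0.63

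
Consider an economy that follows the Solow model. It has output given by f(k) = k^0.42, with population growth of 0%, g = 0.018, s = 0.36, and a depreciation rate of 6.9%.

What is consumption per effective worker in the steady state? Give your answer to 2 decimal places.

c* ≈ 1.79

At the steady state, Δk = 0, so s·k^α = (n + g + δ)·k.
Dividing both sides by k: k^(1−α) = s / (n + g + δ).
k^0.58 = 0.36 / (0.000 + 0.018 + 0.069) = 0.36 / 0.087 = 4.1379
k* = 4.1379^(1/0.58) ≈ 11.5721
y* = (k*)^α = 11.5721^0.42 ≈ 2.7966
c* = (1 − s)·y* = (1 − 0.36) × 2.7966 ≈ 1.7898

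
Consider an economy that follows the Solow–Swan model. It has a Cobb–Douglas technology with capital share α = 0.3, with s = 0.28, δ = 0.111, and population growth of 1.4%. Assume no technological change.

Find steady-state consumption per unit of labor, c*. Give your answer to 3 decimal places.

At the steady state, Δk = 0, so s·k^α = (n + δ)·k.
Dividing both sides by k: k^(1−α) = s / (n + δ).
k^0.7 = 0.28 / (0.014 + 0.111) = 0.28 / 0.125 = 2.2400
k* = 2.2400^(1/0.7) ≈ 3.1649
y* = (k*)^α = 3.1649^0.3 ≈ 1.4129
c* = (1 − s)·y* = (1 − 0.28) × 1.4129 ≈ 1.0173

c* ≈ 1.017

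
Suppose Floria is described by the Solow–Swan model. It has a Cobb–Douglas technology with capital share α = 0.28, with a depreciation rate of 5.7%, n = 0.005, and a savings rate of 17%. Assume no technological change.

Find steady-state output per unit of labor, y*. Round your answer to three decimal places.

In steady state, investment equals break-even investment: s·k^α = (n + δ)·k.
Dividing both sides by k: k^(1−α) = s / (n + δ).
k^0.72 = 0.17 / (0.005 + 0.057) = 0.17 / 0.062 = 2.7419
k* = 2.7419^(1/0.72) ≈ 4.0589
y* = (k*)^α = 4.0589^0.28 ≈ 1.4803

y* ≈ 1.480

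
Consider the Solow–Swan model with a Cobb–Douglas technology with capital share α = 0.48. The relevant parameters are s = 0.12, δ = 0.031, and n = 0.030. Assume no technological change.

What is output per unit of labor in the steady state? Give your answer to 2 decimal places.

At the steady state, Δk = 0, so s·k^α = (n + δ)·k.
Rearranging, k^(1−α) = s / (n + δ).
k^0.52 = 0.12 / (0.030 + 0.031) = 0.12 / 0.061 = 1.9672
k* = 1.9672^(1/0.52) ≈ 3.6736
y* = (k*)^α = 3.6736^0.48 ≈ 1.8674

y* ≈ 1.87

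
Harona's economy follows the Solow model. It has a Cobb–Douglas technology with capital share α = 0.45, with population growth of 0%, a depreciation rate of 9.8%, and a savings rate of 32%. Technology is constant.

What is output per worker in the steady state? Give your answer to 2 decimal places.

y* ≈ 2.63

Steady state requires s·f(k) = (n + δ)·k, i.e. s·k^α = (n + δ)·k.
Dividing both sides by k: k^(1−α) = s / (n + δ).
k^0.55 = 0.32 / (0.000 + 0.098) = 0.32 / 0.098 = 3.2653
k* = 3.2653^(1/0.55) ≈ 8.5982
y* = (k*)^α = 8.5982^0.45 ≈ 2.6332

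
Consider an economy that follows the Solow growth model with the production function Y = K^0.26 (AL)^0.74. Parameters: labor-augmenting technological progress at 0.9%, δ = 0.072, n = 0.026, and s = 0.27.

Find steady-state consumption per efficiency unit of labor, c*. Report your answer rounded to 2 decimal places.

At the steady state, Δk = 0, so s·k^α = (n + g + δ)·k.
Rearranging, k^(1−α) = s / (n + g + δ).
k^0.74 = 0.27 / (0.026 + 0.009 + 0.072) = 0.27 / 0.107 = 2.5234
k* = 2.5234^(1/0.74) ≈ 3.4932
y* = (k*)^α = 3.4932^0.26 ≈ 1.3843
c* = (1 − s)·y* = (1 − 0.27) × 1.3843 ≈ 1.0105

c* = 1.01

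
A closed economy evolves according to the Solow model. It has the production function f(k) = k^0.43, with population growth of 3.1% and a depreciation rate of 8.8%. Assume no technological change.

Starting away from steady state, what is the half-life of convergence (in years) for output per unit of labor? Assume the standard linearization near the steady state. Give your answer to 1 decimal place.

about 10.2 years

Near the steady state the convergence rate is λ = (1 − α)(n + δ).
λ = (1 − 0.43) × 0.119 = 0.57 × 0.119 = 0.06783
Half-life = ln 2 / λ = 0.6931 / 0.06783 ≈ 10.22 years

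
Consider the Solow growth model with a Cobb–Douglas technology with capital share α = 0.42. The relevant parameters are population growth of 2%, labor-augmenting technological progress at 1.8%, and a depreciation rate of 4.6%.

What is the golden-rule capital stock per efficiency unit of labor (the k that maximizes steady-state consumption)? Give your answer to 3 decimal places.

The golden rule sets f'(k) = n + g + δ, i.e. α·k^(α−1) = n + g + δ.
So k^(1−α) = α / (n + g + δ) = 0.42 / 0.084 = 5.0000.
k_gold = 5.0000^(1/0.58) ≈ 16.0369

k_gold ≈ 16.037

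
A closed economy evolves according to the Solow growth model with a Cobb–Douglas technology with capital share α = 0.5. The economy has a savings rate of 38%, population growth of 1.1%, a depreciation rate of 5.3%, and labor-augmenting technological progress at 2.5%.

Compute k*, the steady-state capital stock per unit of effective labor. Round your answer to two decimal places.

Steady state requires s·f(k) = (n + g + δ)·k, i.e. s·k^α = (n + g + δ)·k.
Dividing both sides by k: k^(1−α) = s / (n + g + δ).
k^0.5 = 0.38 / (0.011 + 0.025 + 0.053) = 0.38 / 0.089 = 4.2697
k* = 4.2697^(1/0.5) ≈ 18.2303

k* = 18.23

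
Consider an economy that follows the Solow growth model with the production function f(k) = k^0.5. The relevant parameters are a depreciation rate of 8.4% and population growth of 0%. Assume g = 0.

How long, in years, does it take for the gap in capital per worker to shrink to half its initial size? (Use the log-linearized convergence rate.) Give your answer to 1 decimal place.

Near the steady state the convergence rate is λ = (1 − α)(n + δ).
λ = (1 − 0.5) × 0.084 = 0.5 × 0.084 = 0.0420
Half-life = ln 2 / λ = 0.6931 / 0.0420 ≈ 16.50 years

half-life ≈ 16.5 years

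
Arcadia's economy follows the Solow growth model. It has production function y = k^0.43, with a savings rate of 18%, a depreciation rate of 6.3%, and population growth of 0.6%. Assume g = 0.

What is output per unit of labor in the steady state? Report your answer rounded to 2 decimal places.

At the steady state, Δk = 0, so s·k^α = (n + δ)·k.
Rearranging, k^(1−α) = s / (n + δ).
k^0.57 = 0.18 / (0.006 + 0.063) = 0.18 / 0.069 = 2.6087
k* = 2.6087^(1/0.57) ≈ 5.3774
y* = (k*)^α = 5.3774^0.43 ≈ 2.0613

y* = 2.06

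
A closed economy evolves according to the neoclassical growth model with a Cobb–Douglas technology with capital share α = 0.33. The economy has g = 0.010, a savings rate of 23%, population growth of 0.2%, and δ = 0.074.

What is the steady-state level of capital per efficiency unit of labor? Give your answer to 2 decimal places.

In steady state, investment equals break-even investment: s·k^α = (n + g + δ)·k.
Rearranging, k^(1−α) = s / (n + g + δ).
k^0.67 = 0.23 / (0.002 + 0.010 + 0.074) = 0.23 / 0.086 = 2.6744
k* = 2.6744^(1/0.67) ≈ 4.3416

k* ≈ 4.34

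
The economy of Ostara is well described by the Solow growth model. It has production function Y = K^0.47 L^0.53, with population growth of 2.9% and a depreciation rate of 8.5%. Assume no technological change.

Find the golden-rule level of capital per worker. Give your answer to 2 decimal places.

k_gold ≈ 14.48

The golden rule sets f'(k) = n + δ, i.e. α·k^(α−1) = n + δ.
So k^(1−α) = α / (n + δ) = 0.47 / 0.114 = 4.1228.
k_gold = 4.1228^(1/0.53) ≈ 14.4791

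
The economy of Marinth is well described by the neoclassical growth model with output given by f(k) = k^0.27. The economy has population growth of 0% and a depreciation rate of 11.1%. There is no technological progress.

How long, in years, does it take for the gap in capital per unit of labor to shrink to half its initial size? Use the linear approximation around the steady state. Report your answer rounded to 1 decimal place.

Near the steady state the convergence rate is λ = (1 − α)(n + δ).
λ = (1 − 0.27) × 0.111 = 0.73 × 0.111 = 0.08103
Half-life = ln 2 / λ = 0.6931 / 0.08103 ≈ 8.55 years

half-life ≈ 8.6 years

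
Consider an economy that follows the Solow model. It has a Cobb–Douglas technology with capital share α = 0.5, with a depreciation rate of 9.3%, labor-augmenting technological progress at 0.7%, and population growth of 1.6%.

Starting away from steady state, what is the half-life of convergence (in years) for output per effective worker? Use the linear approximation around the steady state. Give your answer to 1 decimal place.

Near the steady state the convergence rate is λ = (1 − α)(n + g + δ).
λ = (1 − 0.5) × 0.116 = 0.5 × 0.116 = 0.0580
Half-life = ln 2 / λ = 0.6931 / 0.0580 ≈ 11.95 years

half-life ≈ 12.0 years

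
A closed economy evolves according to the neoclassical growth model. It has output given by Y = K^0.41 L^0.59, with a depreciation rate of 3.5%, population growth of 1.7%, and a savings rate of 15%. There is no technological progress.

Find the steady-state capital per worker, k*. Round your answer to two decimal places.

At the steady state, Δk = 0, so s·k^α = (n + δ)·k.
Rearranging, k^(1−α) = s / (n + δ).
k^0.59 = 0.15 / (0.017 + 0.035) = 0.15 / 0.052 = 2.8846
k* = 2.8846^(1/0.59) ≈ 6.0229

k* ≈ 6.02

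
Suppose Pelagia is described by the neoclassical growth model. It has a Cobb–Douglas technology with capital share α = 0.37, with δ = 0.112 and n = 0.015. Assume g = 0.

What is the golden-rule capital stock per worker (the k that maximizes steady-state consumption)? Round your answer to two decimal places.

The golden rule sets f'(k) = n + δ, i.e. α·k^(α−1) = n + δ.
So k^(1−α) = α / (n + δ) = 0.37 / 0.127 = 2.9134.
k_gold = 2.9134^(1/0.63) ≈ 5.4594

k_gold ≈ 5.46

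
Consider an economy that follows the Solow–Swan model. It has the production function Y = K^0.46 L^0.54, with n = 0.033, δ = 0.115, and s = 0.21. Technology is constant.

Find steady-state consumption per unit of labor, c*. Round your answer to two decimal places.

c* = 1.06

In steady state, investment equals break-even investment: s·k^α = (n + δ)·k.
Rearranging, k^(1−α) = s / (n + δ).
k^0.54 = 0.21 / (0.033 + 0.115) = 0.21 / 0.148 = 1.4189
k* = 1.4189^(1/0.54) ≈ 1.9116
y* = (k*)^α = 1.9116^0.46 ≈ 1.3472
c* = (1 − s)·y* = (1 − 0.21) × 1.3472 ≈ 1.0643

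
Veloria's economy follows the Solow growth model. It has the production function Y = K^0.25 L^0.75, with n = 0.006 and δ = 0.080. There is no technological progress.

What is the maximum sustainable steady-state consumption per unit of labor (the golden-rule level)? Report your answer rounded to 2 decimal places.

At the golden rule, f'(k) = n + δ, so α·k^(α−1) = n + δ and k_gold = (α/(n + δ))^(1/(1−α)).
k_gold = (0.25/0.086)^(1/0.75) = 2.9070^1.3333 ≈ 4.1487
c_gold = f(k_gold) − (n + δ)·k_gold = 1.4272 − 0.086×4.1487 ≈ 1.0704

c_gold ≈ 1.07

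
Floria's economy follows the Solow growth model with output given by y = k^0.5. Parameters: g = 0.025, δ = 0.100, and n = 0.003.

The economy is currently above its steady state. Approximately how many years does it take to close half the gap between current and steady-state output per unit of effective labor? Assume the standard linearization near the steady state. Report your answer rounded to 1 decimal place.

about 10.8 years

Near the steady state the convergence rate is λ = (1 − α)(n + g + δ).
λ = (1 − 0.5) × 0.128 = 0.5 × 0.128 = 0.0640
Half-life = ln 2 / λ = 0.6931 / 0.0640 ≈ 10.83 years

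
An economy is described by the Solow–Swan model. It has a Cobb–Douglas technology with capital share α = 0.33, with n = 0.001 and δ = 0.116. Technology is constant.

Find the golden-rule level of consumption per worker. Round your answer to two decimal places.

At the golden rule, f'(k) = n + δ, so α·k^(α−1) = n + δ and k_gold = (α/(n + δ))^(1/(1−α)).
k_gold = (0.33/0.117)^(1/0.67) = 2.8205^1.4925 ≈ 4.7001
c_gold = f(k_gold) − (n + δ)·k_gold = 1.6665 − 0.117×4.7001 ≈ 1.1166

c_gold ≈ 1.12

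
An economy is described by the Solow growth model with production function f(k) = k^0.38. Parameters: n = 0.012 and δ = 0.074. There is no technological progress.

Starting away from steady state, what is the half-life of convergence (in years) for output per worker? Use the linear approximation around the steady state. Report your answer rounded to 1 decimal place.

t_½ ≈ 13.0 years

Near the steady state the convergence rate is λ = (1 − α)(n + δ).
λ = (1 − 0.38) × 0.086 = 0.62 × 0.086 = 0.05332
Half-life = ln 2 / λ = 0.6931 / 0.05332 ≈ 13.00 years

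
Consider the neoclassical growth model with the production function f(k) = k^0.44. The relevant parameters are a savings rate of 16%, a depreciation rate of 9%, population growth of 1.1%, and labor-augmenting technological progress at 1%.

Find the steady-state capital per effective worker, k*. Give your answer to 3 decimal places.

Steady state requires s·f(k) = (n + g + δ)·k, i.e. s·k^α = (n + g + δ)·k.
Rearranging, k^(1−α) = s / (n + g + δ).
k^0.56 = 0.16 / (0.011 + 0.010 + 0.090) = 0.16 / 0.111 = 1.4414
k* = 1.4414^(1/0.56) ≈ 1.9211

k* ≈ 1.921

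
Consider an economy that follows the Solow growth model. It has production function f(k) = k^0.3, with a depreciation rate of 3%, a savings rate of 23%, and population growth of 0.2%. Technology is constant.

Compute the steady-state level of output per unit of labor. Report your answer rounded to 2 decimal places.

y* ≈ 2.33

Steady state requires s·f(k) = (n + δ)·k, i.e. s·k^α = (n + δ)·k.
Dividing both sides by k: k^(1−α) = s / (n + δ).
k^0.7 = 0.23 / (0.002 + 0.030) = 0.23 / 0.032 = 7.1875
k* = 7.1875^(1/0.7) ≈ 16.7372
y* = (k*)^α = 16.7372^0.3 ≈ 2.3287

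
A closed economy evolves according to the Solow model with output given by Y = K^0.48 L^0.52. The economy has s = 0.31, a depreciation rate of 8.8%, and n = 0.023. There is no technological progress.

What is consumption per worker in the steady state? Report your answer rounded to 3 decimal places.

c* = 1.781

In steady state, investment equals break-even investment: s·k^α = (n + δ)·k.
Rearranging, k^(1−α) = s / (n + δ).
k^0.52 = 0.31 / (0.023 + 0.088) = 0.31 / 0.111 = 2.7928
k* = 2.7928^(1/0.52) ≈ 7.2072
y* = (k*)^α = 7.2072^0.48 ≈ 2.5806
c* = (1 − s)·y* = (1 − 0.31) × 2.5806 ≈ 1.7806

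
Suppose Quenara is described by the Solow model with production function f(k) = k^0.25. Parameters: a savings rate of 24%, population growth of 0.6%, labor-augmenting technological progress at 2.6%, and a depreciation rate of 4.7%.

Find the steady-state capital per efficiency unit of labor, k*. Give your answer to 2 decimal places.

In steady state, investment equals break-even investment: s·k^α = (n + g + δ)·k.
Rearranging, k^(1−α) = s / (n + g + δ).
k^0.75 = 0.24 / (0.006 + 0.026 + 0.047) = 0.24 / 0.079 = 3.0380
k* = 3.0380^(1/0.75) ≈ 4.4000

k* = 4.40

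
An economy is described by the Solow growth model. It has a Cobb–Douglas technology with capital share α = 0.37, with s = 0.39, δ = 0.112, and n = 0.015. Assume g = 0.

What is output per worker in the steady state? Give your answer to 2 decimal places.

Steady state requires s·f(k) = (n + δ)·k, i.e. s·k^α = (n + δ)·k.
Rearranging, k^(1−α) = s / (n + δ).
k^0.63 = 0.39 / (0.015 + 0.112) = 0.39 / 0.127 = 3.0709
k* = 3.0709^(1/0.63) ≈ 5.9352
y* = (k*)^α = 5.9352^0.37 ≈ 1.9327

y* = 1.93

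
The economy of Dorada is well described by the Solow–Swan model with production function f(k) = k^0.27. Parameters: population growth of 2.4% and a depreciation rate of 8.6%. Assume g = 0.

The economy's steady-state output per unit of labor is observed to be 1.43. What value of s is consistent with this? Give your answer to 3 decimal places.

s ≈ 0.289

In steady state, investment equals break-even investment: s·k^α = (n + δ)·k.
Since y* = [s/(n + δ)]^(α/(1−α)), we have s/(n + δ) = (y*)^((1−α)/α) = 1.43^2.7037 = 2.6302.
Therefore s = 2.6302 × (n + δ) = 2.6302 × 0.110 = 0.2893.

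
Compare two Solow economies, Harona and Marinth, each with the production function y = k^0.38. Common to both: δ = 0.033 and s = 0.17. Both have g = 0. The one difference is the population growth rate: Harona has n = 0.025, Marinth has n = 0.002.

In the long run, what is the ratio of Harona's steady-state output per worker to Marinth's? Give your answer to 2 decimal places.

ratio ≈ 0.73

Steady-state y* = [s/(n + δ)]^(α/(1−α)), so the ratio is [ (s_H/(n + δ)_H) / (s_M/(n + δ)_M) ]^0.6129.
s_H/(n + δ)_H = 0.17/0.058 = 2.9310; s_M/(n + δ)_M = 0.17/0.035 = 4.8571.
Ratio = (2.9310/4.8571)^0.6129 = 0.6034^0.6129 ≈ 0.7337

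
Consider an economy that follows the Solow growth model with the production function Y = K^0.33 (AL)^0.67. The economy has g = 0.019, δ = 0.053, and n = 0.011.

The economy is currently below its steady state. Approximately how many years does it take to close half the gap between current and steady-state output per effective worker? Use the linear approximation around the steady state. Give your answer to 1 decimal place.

about 12.5 years

Near the steady state the convergence rate is λ = (1 − α)(n + g + δ).
λ = (1 − 0.33) × 0.083 = 0.67 × 0.083 = 0.05561
Half-life = ln 2 / λ = 0.6931 / 0.05561 ≈ 12.46 years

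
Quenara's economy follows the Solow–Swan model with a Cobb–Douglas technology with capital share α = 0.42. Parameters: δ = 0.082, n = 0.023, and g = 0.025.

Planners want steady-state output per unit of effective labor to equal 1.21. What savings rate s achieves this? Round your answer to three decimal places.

At the steady state, Δk = 0, so s·k^α = (n + g + δ)·k.
Since y* = [s/(n + g + δ)]^(α/(1−α)), we have s/(n + g + δ) = (y*)^((1−α)/α) = 1.21^1.381 = 1.3011.
Therefore s = 1.3011 × (n + g + δ) = 1.3011 × 0.130 = 0.1691.

s ≈ 0.169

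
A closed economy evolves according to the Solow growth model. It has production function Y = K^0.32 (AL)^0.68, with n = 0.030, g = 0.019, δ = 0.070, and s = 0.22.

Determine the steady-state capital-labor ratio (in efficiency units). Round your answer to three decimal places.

k* ≈ 2.469

Steady state requires s·f(k) = (n + g + δ)·k, i.e. s·k^α = (n + g + δ)·k.
Rearranging, k^(1−α) = s / (n + g + δ).
k^0.68 = 0.22 / (0.030 + 0.019 + 0.070) = 0.22 / 0.119 = 1.8487
k* = 1.8487^(1/0.68) ≈ 2.4686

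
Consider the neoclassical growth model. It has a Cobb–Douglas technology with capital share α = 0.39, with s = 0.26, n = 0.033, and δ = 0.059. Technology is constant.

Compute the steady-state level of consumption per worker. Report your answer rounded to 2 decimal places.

Steady state requires s·f(k) = (n + δ)·k, i.e. s·k^α = (n + δ)·k.
Dividing both sides by k: k^(1−α) = s / (n + δ).
k^0.61 = 0.26 / (0.033 + 0.059) = 0.26 / 0.092 = 2.8261
k* = 2.8261^(1/0.61) ≈ 5.4910
y* = (k*)^α = 5.4910^0.39 ≈ 1.9430
c* = (1 − s)·y* = (1 − 0.26) × 1.9430 ≈ 1.4378

c* = 1.44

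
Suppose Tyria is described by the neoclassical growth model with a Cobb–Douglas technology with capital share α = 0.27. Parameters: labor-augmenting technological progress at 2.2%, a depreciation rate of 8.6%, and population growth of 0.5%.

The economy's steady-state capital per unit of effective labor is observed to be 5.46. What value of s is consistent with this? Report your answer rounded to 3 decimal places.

s ≈ 0.390

At the steady state, Δk = 0, so s·k^α = (n + g + δ)·k.
So s / (n + g + δ) = (k*)^(1−α) = 5.46^0.73 = 3.4526.
Therefore s = 3.4526 × (n + g + δ) = 3.4526 × 0.113 = 0.3901.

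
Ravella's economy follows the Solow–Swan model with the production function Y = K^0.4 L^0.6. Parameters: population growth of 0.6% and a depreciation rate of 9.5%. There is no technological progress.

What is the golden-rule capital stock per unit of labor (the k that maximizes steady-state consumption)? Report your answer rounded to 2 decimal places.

The golden rule sets f'(k) = n + δ, i.e. α·k^(α−1) = n + δ.
So k^(1−α) = α / (n + δ) = 0.4 / 0.101 = 3.9604.
k_gold = 3.9604^(1/0.6) ≈ 9.9136

k_gold ≈ 9.91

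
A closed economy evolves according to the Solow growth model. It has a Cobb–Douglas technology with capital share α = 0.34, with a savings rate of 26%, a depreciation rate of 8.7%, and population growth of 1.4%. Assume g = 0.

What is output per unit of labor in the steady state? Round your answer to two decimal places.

Steady state requires s·f(k) = (n + δ)·k, i.e. s·k^α = (n + δ)·k.
Dividing both sides by k: k^(1−α) = s / (n + δ).
k^0.66 = 0.26 / (0.014 + 0.087) = 0.26 / 0.101 = 2.5743
k* = 2.5743^(1/0.66) ≈ 4.1900
y* = (k*)^α = 4.1900^0.34 ≈ 1.6276

y* = 1.63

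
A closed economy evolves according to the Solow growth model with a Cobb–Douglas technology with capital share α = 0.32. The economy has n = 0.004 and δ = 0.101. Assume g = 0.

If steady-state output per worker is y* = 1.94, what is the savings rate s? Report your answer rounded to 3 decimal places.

At the steady state, Δk = 0, so s·k^α = (n + δ)·k.
Since y* = [s/(n + δ)]^(α/(1−α)), we have s/(n + δ) = (y*)^((1−α)/α) = 1.94^2.125 = 4.0886.
Therefore s = 4.0886 × (n + δ) = 4.0886 × 0.105 = 0.4293.

s ≈ 0.429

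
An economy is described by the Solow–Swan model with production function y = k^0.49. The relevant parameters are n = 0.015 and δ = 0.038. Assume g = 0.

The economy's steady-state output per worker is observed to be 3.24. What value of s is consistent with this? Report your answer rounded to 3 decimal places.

In steady state, investment equals break-even investment: s·k^α = (n + δ)·k.
Since y* = [s/(n + δ)]^(α/(1−α)), we have s/(n + δ) = (y*)^((1−α)/α) = 3.24^1.0408 = 3.3992.
Therefore s = 3.3992 × (n + δ) = 3.3992 × 0.053 = 0.1802.

s ≈ 0.180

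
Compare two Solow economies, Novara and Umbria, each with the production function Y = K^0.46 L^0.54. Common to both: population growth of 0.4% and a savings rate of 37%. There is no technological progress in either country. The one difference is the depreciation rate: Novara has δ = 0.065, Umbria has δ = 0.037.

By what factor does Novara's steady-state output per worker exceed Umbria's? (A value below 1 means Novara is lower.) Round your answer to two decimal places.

Steady-state y* = [s/(n + δ)]^(α/(1−α)), so the ratio is [ (s_N/(n + δ)_N) / (s_U/(n + δ)_U) ]^0.8519.
s_N/(n + δ)_N = 0.37/0.069 = 5.3623; s_U/(n + δ)_U = 0.37/0.041 = 9.0244.
Ratio = (5.3623/9.0244)^0.8519 = 0.5942^0.8519 ≈ 0.6418

ratio ≈ 0.64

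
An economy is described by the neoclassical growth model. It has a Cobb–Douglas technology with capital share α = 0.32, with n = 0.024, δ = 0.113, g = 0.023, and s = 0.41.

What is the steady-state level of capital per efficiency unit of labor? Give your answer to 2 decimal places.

Steady state requires s·f(k) = (n + g + δ)·k, i.e. s·k^α = (n + g + δ)·k.
Dividing both sides by k: k^(1−α) = s / (n + g + δ).
k^0.68 = 0.41 / (0.024 + 0.023 + 0.113) = 0.41 / 0.160 = 2.5625
k* = 2.5625^(1/0.68) ≈ 3.9900

k* ≈ 3.99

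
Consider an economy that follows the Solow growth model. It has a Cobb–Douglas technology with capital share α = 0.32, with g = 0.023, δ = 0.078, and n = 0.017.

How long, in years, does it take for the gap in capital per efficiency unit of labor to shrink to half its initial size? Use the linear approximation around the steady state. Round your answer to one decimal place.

Near the steady state the convergence rate is λ = (1 − α)(n + g + δ).
λ = (1 − 0.32) × 0.118 = 0.68 × 0.118 = 0.08024
Half-life = ln 2 / λ = 0.6931 / 0.08024 ≈ 8.64 years

about 8.6 years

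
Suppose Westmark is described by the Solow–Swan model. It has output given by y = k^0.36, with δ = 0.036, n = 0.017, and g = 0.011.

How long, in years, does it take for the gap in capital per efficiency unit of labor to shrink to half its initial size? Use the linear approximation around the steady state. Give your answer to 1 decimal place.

about 16.9 years

Near the steady state the convergence rate is λ = (1 − α)(n + g + δ).
λ = (1 − 0.36) × 0.064 = 0.64 × 0.064 = 0.04096
Half-life = ln 2 / λ = 0.6931 / 0.04096 ≈ 16.92 years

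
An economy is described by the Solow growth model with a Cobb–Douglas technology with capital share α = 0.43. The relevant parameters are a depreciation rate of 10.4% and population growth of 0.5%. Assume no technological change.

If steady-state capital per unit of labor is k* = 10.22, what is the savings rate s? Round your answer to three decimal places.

s ≈ 0.410

At the steady state, Δk = 0, so s·k^α = (n + δ)·k.
So s / (n + δ) = (k*)^(1−α) = 10.22^0.57 = 3.7617.
Therefore s = 3.7617 × (n + δ) = 3.7617 × 0.109 = 0.4100.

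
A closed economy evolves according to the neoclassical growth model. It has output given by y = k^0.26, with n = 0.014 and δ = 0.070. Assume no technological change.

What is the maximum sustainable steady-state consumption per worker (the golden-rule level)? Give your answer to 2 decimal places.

At the golden rule, f'(k) = n + δ, so α·k^(α−1) = n + δ and k_gold = (α/(n + δ))^(1/(1−α)).
k_gold = (0.26/0.084)^(1/0.74) = 3.0952^1.3514 ≈ 4.6038
c_gold = f(k_gold) − (n + δ)·k_gold = 1.4873 − 0.084×4.6038 ≈ 1.1006

c_gold ≈ 1.10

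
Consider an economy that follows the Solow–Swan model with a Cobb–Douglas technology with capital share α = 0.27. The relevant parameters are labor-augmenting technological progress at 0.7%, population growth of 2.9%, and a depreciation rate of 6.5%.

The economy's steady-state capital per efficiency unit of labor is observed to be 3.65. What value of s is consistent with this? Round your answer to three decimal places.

s ≈ 0.260

At the steady state, Δk = 0, so s·k^α = (n + g + δ)·k.
So s / (n + g + δ) = (k*)^(1−α) = 3.65^0.73 = 2.5732.
Therefore s = 2.5732 × (n + g + δ) = 2.5732 × 0.101 = 0.2599.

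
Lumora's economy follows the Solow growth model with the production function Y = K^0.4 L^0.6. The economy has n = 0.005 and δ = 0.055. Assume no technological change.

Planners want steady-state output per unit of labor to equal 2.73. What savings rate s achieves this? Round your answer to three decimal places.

In steady state, investment equals break-even investment: s·k^α = (n + δ)·k.
Since y* = [s/(n + δ)]^(α/(1−α)), we have s/(n + δ) = (y*)^((1−α)/α) = 2.73^1.5 = 4.5107.
Therefore s = 4.5107 × (n + δ) = 4.5107 × 0.060 = 0.2706.

s ≈ 0.271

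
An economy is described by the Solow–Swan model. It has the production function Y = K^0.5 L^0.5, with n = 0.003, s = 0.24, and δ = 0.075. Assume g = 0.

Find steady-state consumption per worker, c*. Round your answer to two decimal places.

c* ≈ 2.34

At the steady state, Δk = 0, so s·k^α = (n + δ)·k.
Dividing both sides by k: k^(1−α) = s / (n + δ).
k^0.5 = 0.24 / (0.003 + 0.075) = 0.24 / 0.078 = 3.0769
k* = 3.0769^(1/0.5) ≈ 9.4673
y* = (k*)^α = 9.4673^0.5 ≈ 3.0769
c* = (1 − s)·y* = (1 − 0.24) × 3.0769 ≈ 2.3384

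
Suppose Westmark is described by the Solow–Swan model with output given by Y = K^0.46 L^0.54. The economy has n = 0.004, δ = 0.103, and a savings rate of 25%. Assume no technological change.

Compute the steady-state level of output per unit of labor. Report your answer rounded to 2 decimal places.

Steady state requires s·f(k) = (n + δ)·k, i.e. s·k^α = (n + δ)·k.
Rearranging, k^(1−α) = s / (n + δ).
k^0.54 = 0.25 / (0.004 + 0.103) = 0.25 / 0.107 = 2.3364
k* = 2.3364^(1/0.54) ≈ 4.8139
y* = (k*)^α = 4.8139^0.46 ≈ 2.0604

y* = 2.06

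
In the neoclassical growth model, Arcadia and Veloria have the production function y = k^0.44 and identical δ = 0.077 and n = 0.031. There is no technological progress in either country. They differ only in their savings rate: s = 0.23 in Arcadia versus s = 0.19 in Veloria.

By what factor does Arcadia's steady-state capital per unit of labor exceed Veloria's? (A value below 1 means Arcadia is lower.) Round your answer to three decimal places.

Steady-state k* = [s/(n + δ)]^(1/(1−α)), so the ratio is [ (s_A/(n + δ)_A) / (s_V/(n + δ)_V) ]^1.7857.
s_A/(n + δ)_A = 0.23/0.108 = 2.1296; s_V/(n + δ)_V = 0.19/0.108 = 1.7593.
Ratio = (2.1296/1.7593)^1.7857 = 1.2105^1.7857 ≈ 1.4065

ratio ≈ 1.407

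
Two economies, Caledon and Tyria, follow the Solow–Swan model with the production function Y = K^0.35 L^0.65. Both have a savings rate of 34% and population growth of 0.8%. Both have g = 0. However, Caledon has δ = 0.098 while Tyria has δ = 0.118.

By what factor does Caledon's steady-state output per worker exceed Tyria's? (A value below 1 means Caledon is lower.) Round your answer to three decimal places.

Steady-state y* = [s/(n + δ)]^(α/(1−α)), so the ratio is [ (s_C/(n + δ)_C) / (s_T/(n + δ)_T) ]^0.5385.
s_C/(n + δ)_C = 0.34/0.106 = 3.2075; s_T/(n + δ)_T = 0.34/0.126 = 2.6984.
Ratio = (3.2075/2.6984)^0.5385 = 1.1887^0.5385 ≈ 1.0976

ratio ≈ 1.098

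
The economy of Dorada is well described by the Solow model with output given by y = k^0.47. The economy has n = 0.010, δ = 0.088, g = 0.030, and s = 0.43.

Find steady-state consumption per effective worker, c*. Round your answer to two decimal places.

c* ≈ 1.67

In steady state, investment equals break-even investment: s·k^α = (n + g + δ)·k.
Dividing both sides by k: k^(1−α) = s / (n + g + δ).
k^0.53 = 0.43 / (0.010 + 0.030 + 0.088) = 0.43 / 0.128 = 3.3594
k* = 3.3594^(1/0.53) ≈ 9.8389
y* = (k*)^α = 9.8389^0.47 ≈ 2.9288
c* = (1 − s)·y* = (1 − 0.43) × 2.9288 ≈ 1.6694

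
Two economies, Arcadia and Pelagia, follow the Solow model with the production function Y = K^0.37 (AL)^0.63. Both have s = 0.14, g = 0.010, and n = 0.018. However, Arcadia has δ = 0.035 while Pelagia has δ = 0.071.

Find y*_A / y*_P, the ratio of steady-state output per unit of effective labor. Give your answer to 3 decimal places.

Steady-state y* = [s/(n + g + δ)]^(α/(1−α)), so the ratio is [ (s_A/(n + g + δ)_A) / (s_P/(n + g + δ)_P) ]^0.5873.
s_A/(n + g + δ)_A = 0.14/0.063 = 2.2222; s_P/(n + g + δ)_P = 0.14/0.099 = 1.4141.
Ratio = (2.2222/1.4141)^0.5873 = 1.5715^0.5873 ≈ 1.3041

ratio ≈ 1.304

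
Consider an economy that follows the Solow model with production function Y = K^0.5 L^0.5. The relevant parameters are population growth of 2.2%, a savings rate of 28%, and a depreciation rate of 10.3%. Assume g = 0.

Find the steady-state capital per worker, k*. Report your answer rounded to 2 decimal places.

In steady state, investment equals break-even investment: s·k^α = (n + δ)·k.
Dividing both sides by k: k^(1−α) = s / (n + δ).
k^0.5 = 0.28 / (0.022 + 0.103) = 0.28 / 0.125 = 2.2400
k* = 2.2400^(1/0.5) ≈ 5.0176

k* = 5.02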